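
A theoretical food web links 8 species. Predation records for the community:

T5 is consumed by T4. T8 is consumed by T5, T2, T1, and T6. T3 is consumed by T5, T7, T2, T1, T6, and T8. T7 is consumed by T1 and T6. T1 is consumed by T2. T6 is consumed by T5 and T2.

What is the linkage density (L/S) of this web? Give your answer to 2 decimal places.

There are L = 16 links among S = 8 species.
L/S = 16/8 = 2.0000 ≈ 2.00.

L/S = 2.00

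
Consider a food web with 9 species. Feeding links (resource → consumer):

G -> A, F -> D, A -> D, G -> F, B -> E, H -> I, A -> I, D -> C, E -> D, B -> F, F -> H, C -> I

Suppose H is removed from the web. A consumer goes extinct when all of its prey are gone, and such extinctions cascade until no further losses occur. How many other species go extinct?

Remove H.
Every predator of it retains at least one other prey: I still has A, C.
No consumer loses all prey, so no secondary extinctions occur.

0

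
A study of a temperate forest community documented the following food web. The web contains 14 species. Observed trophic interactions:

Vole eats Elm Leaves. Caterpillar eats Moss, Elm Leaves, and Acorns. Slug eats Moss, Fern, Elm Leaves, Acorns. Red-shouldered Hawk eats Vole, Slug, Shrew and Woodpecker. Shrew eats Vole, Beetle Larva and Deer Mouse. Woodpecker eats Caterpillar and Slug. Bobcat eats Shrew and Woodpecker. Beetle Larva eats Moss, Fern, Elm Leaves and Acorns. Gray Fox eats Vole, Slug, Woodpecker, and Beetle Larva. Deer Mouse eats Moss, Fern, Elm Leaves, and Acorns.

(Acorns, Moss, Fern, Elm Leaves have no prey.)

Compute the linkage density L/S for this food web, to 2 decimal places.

There are L = 31 links among S = 14 species.
L/S = 31/14 = 2.2143 ≈ 2.21.

L/S = 2.21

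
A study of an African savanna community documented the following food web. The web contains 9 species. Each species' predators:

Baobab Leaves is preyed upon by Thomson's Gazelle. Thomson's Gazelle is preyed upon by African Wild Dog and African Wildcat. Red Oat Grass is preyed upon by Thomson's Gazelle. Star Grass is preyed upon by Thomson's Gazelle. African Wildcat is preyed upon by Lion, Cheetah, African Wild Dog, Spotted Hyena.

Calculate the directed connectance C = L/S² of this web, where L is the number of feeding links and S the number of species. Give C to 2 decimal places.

C = 0.11

The web has S = 9 species and L = 9 feeding links.
C = L / S² = 9 / 81 = 0.1111 ≈ 0.11.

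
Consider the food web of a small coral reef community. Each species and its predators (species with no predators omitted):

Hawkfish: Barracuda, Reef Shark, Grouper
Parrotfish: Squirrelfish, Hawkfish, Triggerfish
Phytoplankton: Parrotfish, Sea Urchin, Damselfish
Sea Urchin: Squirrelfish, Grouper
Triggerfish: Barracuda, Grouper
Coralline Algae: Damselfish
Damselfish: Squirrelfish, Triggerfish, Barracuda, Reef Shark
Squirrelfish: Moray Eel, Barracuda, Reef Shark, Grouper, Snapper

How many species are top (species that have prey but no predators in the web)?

Top species (has prey, but nothing eats it): Moray Eel, Barracuda, Reef Shark, Grouper, Snapper.
Count: 5.

5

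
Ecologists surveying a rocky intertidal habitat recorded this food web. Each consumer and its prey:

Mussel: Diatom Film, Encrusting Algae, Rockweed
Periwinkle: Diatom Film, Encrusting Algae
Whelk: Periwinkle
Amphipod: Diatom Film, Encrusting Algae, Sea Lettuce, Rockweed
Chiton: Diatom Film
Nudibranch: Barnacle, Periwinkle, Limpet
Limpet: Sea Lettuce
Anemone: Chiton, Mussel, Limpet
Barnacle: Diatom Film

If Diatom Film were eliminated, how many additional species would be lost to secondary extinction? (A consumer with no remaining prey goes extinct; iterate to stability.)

2

Remove Diatom Film.
Round 1: Chiton (all prey gone), Barnacle (all prey gone) → extinct.
No further losses. Total secondary extinctions: 2.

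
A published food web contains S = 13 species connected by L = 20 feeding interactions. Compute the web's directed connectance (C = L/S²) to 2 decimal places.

The web has S = 13 species and L = 20 feeding links.
C = L / S² = 20 / 169 = 0.1183 ≈ 0.12.

C = 0.12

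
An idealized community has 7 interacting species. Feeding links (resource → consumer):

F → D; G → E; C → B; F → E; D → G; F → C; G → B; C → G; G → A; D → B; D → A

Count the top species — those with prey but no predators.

Top species (has prey, but nothing eats it): E, A, B.
Count: 3.

3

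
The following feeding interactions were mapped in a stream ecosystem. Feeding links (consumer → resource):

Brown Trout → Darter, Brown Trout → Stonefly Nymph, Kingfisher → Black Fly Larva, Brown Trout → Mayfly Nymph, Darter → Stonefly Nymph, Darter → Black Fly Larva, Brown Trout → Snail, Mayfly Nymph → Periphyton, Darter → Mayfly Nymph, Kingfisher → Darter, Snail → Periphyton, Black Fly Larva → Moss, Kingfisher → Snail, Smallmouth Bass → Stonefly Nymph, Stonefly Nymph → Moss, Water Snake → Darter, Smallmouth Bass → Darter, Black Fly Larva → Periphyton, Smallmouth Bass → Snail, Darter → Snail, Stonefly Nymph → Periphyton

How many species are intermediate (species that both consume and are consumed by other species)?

5

Intermediate species (has both prey and predators): Black Fly Larva, Mayfly Nymph, Stonefly Nymph, Snail, Darter.
Count: 5.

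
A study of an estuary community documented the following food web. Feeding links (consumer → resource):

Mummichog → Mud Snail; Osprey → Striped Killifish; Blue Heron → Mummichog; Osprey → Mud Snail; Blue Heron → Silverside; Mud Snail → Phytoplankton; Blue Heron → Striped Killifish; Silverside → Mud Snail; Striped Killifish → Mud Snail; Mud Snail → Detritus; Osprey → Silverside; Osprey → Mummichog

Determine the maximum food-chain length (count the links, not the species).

One longest chain: Detritus → Mud Snail → Striped Killifish → Blue Heron.
It has 4 species and 3 links.

3 links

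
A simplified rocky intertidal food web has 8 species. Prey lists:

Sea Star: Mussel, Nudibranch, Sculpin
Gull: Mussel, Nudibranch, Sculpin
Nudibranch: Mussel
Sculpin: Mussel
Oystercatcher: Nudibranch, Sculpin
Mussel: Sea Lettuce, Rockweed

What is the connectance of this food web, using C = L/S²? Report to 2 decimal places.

The web has S = 8 species and L = 12 feeding links.
C = L / S² = 12 / 64 = 0.1875 ≈ 0.19.

C = 0.19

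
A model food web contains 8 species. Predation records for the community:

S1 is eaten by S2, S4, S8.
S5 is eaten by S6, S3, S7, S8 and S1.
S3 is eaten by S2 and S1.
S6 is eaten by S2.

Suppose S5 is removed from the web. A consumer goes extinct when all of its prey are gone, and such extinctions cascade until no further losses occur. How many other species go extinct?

7

Remove S5.
Round 1: S3 (all prey gone), S7 (all prey gone), S6 (all prey gone) → extinct.
Round 2: S1 (all prey gone) → extinct.
Round 3: S8 (all prey gone), S2 (all prey gone), S4 (all prey gone) → extinct.
No further losses. Total secondary extinctions: 7.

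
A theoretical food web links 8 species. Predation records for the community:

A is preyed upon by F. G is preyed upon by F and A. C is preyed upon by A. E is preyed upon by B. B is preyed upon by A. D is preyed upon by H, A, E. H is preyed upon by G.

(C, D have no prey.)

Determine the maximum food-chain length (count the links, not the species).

4 links

One longest chain: D → H → G → A → F.
It has 5 species and 4 links.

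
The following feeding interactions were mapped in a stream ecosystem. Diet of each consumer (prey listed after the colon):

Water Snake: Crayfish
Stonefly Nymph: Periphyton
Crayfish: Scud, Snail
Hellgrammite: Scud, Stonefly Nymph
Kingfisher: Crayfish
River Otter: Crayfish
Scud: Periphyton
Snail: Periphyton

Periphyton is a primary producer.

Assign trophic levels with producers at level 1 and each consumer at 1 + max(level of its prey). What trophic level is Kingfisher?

Trophic level 4

Periphyton is a producer → level 1.
Scud eats Periphyton → level 2.
Crayfish eats Scud (level 2); other prey at levels: Snail 2 → level 3.
Kingfisher eats Crayfish → level 4.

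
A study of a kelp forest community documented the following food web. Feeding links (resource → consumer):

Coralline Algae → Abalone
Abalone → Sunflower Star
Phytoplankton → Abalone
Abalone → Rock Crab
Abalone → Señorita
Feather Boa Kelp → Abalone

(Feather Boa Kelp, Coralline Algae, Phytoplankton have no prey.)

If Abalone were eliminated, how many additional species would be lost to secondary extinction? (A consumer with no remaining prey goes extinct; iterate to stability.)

3

Remove Abalone.
Round 1: Señorita (all prey gone), Sunflower Star (all prey gone), Rock Crab (all prey gone) → extinct.
No further losses. Total secondary extinctions: 3.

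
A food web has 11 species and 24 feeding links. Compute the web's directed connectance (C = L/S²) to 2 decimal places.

C = 0.20

The web has S = 11 species and L = 24 feeding links.
C = L / S² = 24 / 121 = 0.1983 ≈ 0.20.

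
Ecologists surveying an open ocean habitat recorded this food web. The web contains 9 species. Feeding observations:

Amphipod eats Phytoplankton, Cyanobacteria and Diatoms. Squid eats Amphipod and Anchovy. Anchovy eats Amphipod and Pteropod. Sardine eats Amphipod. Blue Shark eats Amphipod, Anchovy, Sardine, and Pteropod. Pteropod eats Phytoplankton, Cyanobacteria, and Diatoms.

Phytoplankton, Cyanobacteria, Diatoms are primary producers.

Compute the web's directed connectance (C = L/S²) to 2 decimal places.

The web has S = 9 species and L = 15 feeding links.
C = L / S² = 15 / 81 = 0.1852 ≈ 0.19.

C = 0.19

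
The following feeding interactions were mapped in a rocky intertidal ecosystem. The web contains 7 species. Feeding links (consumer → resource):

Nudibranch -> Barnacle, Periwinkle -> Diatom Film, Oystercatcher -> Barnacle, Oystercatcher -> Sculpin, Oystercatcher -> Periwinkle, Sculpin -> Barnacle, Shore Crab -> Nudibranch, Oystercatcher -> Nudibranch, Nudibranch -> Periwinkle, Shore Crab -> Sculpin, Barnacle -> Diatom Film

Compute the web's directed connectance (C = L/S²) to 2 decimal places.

C = 0.22

The web has S = 7 species and L = 11 feeding links.
C = L / S² = 11 / 49 = 0.2245 ≈ 0.22.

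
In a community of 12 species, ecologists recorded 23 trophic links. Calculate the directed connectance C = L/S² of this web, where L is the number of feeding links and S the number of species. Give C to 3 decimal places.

The web has S = 12 species and L = 23 feeding links.
C = L / S² = 23 / 144 = 0.1597 ≈ 0.160.

C = 0.160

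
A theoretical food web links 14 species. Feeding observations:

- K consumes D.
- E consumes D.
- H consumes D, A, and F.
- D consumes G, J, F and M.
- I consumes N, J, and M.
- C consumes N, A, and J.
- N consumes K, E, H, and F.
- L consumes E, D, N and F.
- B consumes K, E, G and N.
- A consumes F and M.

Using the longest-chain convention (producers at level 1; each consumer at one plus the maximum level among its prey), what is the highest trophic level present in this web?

5

Producers (level 1): J, G, M, F.
J → D → H → N → L gives L level 5.
No species has a prey at level 5, so no species reaches level 6.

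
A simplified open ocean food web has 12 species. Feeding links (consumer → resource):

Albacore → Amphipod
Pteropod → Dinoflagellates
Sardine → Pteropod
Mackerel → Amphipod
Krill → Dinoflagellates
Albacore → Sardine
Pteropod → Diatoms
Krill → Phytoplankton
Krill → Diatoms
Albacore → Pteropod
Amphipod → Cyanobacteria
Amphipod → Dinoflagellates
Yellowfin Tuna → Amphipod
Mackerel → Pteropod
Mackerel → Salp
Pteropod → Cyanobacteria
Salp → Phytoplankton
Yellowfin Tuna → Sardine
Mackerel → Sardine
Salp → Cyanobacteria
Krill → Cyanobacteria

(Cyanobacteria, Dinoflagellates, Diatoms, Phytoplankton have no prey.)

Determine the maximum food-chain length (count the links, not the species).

3 links

One longest chain: Cyanobacteria → Pteropod → Sardine → Mackerel.
It has 4 species and 3 links.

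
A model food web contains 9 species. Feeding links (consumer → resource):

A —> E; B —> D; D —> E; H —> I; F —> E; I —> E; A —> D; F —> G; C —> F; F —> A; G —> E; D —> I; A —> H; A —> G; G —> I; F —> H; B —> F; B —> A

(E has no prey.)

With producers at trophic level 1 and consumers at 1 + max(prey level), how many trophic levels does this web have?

Producers (level 1): E.
E → I → H → A → F → B gives B level 6.
No species has a prey at level 6, so no species reaches level 7.

6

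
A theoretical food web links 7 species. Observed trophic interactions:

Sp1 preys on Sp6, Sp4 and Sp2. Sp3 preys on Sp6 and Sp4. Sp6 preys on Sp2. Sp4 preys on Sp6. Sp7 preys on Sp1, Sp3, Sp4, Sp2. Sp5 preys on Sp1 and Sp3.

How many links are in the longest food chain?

One longest chain: Sp2 → Sp6 → Sp4 → Sp3 → Sp7.
It has 5 species and 4 links.

4 links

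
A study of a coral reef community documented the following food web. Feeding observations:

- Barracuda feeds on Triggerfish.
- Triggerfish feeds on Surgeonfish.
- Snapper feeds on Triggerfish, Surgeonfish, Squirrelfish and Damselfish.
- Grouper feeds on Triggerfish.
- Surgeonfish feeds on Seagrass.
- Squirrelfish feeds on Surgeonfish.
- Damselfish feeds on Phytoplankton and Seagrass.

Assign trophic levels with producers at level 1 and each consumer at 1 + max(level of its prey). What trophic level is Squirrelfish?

Trophic level 3

Seagrass is a producer → level 1.
Surgeonfish eats Seagrass → level 2.
Squirrelfish eats Surgeonfish → level 3.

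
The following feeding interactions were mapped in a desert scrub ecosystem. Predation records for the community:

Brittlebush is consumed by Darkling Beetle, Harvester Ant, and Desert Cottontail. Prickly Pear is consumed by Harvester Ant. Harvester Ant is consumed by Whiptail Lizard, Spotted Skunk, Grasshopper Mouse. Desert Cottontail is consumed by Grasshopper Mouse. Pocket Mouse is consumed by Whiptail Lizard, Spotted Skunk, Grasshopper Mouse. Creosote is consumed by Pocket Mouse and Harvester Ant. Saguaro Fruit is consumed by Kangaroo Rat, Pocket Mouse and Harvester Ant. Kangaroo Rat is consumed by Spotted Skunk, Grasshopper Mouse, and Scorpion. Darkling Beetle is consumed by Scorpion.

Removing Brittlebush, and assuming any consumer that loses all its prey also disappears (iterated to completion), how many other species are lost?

Remove Brittlebush.
Round 1: Desert Cottontail (all prey gone), Darkling Beetle (all prey gone) → extinct.
No further losses. Total secondary extinctions: 2.

2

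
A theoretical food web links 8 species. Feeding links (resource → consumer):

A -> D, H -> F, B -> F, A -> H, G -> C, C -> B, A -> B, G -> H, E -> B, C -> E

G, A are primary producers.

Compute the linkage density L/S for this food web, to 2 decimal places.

There are L = 10 links among S = 8 species.
L/S = 10/8 = 1.2500 ≈ 1.25.

L/S = 1.25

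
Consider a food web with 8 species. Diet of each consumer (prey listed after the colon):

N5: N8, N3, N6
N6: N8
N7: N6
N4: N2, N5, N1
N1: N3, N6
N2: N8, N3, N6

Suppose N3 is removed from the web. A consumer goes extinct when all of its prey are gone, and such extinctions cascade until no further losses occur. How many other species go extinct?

0

Remove N3.
Every predator of it retains at least one other prey: N2 still has N8, N6; N5 still has N8, N6; N1 still has N6.
No consumer loses all prey, so no secondary extinctions occur.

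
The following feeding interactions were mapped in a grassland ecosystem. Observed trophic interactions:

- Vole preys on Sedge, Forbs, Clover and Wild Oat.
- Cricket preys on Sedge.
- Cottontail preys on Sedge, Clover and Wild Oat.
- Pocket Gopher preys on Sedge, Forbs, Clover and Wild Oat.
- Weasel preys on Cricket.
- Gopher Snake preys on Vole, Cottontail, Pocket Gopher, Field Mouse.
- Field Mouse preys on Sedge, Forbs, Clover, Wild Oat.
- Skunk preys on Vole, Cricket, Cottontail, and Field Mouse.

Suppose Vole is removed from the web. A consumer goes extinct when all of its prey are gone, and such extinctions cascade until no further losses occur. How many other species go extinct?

Remove Vole.
Every predator of it retains at least one other prey: Skunk still has Field Mouse, Cottontail, Cricket; Gopher Snake still has Pocket Gopher, Field Mouse, Cottontail.
No consumer loses all prey, so no secondary extinctions occur.

0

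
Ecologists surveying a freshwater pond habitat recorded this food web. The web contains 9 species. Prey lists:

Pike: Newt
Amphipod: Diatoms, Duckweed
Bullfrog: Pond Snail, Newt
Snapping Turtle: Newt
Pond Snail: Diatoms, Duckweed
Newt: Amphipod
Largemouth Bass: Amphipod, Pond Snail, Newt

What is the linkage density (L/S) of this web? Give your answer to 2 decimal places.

L/S = 1.33

There are L = 12 links among S = 9 species.
L/S = 12/9 = 1.3333 ≈ 1.33.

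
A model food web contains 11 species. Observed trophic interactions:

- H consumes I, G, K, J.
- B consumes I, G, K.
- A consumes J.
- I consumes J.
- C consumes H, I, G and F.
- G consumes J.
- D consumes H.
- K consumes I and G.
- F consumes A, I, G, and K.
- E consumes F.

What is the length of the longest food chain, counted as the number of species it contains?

One longest chain: J → G → K → F → E.
It has 5 species and 4 links.

5 species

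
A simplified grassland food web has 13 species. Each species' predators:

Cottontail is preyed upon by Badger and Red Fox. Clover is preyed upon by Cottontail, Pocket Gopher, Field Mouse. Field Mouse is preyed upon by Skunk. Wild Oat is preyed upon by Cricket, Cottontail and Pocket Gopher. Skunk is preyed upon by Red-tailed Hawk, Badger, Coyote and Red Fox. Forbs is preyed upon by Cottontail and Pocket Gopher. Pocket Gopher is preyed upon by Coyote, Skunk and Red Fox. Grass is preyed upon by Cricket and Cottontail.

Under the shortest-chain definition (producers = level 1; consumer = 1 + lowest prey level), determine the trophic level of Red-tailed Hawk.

Clover is a producer → level 1.
Field Mouse eats Clover → level 2.
Skunk eats Field Mouse → level 3.
Red-tailed Hawk eats Skunk → level 4.
No prey of Red-tailed Hawk is below level 3, so 4 is the minimum.

Trophic level 4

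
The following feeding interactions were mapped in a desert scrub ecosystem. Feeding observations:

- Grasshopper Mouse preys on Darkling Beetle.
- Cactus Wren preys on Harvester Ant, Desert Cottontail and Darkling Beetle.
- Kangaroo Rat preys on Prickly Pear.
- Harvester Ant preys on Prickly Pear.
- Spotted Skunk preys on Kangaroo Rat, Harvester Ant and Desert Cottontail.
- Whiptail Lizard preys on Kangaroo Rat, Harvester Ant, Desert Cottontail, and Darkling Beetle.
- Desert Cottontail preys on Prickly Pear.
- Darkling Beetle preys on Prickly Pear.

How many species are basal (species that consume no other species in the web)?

Basal species (no prey listed): Prickly Pear.
Count: 1.

1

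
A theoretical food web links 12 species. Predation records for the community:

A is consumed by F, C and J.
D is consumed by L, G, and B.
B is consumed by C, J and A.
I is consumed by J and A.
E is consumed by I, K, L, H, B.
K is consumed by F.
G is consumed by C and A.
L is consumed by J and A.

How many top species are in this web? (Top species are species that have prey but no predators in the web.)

Top species (has prey, but nothing eats it): H, F, J, C.
Count: 4.

4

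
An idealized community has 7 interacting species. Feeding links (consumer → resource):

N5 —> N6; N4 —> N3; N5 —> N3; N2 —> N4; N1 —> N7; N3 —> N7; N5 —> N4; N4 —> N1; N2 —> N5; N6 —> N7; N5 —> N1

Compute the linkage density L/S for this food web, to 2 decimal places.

There are L = 11 links among S = 7 species.
L/S = 11/7 = 1.5714 ≈ 1.57.

L/S = 1.57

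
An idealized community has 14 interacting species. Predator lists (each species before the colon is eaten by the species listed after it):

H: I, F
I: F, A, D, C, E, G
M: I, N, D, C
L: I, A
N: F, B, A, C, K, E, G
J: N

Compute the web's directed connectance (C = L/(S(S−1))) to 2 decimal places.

The web has S = 14 species and L = 22 feeding links.
C = L / (S(S−1)) = 22 / 182 = 0.1209 ≈ 0.12.

C = 0.12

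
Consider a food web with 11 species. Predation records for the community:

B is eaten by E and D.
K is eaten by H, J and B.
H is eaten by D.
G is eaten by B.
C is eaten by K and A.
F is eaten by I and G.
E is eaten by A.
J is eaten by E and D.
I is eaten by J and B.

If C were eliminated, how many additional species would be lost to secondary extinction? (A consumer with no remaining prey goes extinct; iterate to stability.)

2

Remove C.
Round 1: K (all prey gone) → extinct.
Round 2: H (all prey gone) → extinct.
No further losses. Total secondary extinctions: 2.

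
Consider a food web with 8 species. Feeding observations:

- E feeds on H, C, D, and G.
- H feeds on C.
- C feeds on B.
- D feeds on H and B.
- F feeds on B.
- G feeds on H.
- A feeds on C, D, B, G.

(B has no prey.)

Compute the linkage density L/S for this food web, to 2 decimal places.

L/S = 1.75

There are L = 14 links among S = 8 species.
L/S = 14/8 = 1.7500 ≈ 1.75.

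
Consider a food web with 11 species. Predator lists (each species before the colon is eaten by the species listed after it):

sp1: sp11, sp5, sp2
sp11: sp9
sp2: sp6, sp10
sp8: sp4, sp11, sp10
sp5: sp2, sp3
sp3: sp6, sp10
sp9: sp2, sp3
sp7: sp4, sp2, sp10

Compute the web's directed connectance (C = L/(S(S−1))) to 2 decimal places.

C = 0.16

The web has S = 11 species and L = 18 feeding links.
C = L / (S(S−1)) = 18 / 110 = 0.1636 ≈ 0.16.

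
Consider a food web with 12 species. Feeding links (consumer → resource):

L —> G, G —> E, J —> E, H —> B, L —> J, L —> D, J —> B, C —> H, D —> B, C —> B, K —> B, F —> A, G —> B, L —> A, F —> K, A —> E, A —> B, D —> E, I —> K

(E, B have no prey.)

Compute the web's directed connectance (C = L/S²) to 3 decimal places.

The web has S = 12 species and L = 19 feeding links.
C = L / S² = 19 / 144 = 0.1319 ≈ 0.132.

C = 0.132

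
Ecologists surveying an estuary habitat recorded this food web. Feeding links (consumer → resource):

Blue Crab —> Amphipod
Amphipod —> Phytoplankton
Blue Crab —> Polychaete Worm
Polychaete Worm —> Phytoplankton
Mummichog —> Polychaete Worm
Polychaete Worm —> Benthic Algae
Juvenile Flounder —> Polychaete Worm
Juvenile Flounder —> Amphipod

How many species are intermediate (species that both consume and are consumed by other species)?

Intermediate species (has both prey and predators): Polychaete Worm, Amphipod.
Count: 2.

2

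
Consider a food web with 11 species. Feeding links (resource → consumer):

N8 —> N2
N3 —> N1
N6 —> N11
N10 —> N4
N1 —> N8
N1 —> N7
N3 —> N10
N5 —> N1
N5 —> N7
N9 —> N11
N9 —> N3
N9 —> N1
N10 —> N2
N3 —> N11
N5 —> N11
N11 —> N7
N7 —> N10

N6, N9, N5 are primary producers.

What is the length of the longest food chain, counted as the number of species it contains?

6 species

One longest chain: N9 → N3 → N1 → N7 → N10 → N4.
It has 6 species and 5 links.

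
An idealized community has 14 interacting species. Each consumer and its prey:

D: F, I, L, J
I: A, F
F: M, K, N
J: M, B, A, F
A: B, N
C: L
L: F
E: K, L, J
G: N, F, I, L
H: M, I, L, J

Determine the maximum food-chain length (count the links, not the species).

3 links

One longest chain: B → A → I → G.
It has 4 species and 3 links.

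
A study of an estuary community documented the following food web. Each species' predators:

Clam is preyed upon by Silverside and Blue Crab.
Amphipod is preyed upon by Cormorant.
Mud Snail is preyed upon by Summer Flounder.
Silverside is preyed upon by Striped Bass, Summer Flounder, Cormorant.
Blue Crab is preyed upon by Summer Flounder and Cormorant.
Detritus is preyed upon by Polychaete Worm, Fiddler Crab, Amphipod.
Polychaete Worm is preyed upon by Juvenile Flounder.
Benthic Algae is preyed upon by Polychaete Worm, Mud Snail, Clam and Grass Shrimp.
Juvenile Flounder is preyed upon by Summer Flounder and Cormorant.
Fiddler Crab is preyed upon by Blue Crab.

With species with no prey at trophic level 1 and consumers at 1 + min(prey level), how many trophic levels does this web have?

Basal resources (level 1): Benthic Algae, Detritus.
Following each consumer down to its lowest-level prey: Benthic Algae → Clam → Silverside → Striped Bass (levels 1 through 4).
All prey of Striped Bass (Silverside 3) are at level 3 or above, so Striped Bass is at level 1 + 3 = 4.
Every consumer has at least one prey at level 3 or below, so none exceeds level 4.

4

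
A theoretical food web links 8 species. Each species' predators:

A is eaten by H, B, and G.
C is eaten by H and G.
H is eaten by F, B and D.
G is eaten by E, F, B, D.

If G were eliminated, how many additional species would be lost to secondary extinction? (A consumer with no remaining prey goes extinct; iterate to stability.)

Remove G.
Round 1: E (all prey gone) → extinct.
No further losses. Total secondary extinctions: 1.

1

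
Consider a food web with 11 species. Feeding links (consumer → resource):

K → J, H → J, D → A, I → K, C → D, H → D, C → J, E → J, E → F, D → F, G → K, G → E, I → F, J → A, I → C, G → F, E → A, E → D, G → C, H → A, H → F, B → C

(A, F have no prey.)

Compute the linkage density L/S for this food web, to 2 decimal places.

There are L = 22 links among S = 11 species.
L/S = 22/11 = 2.0000 ≈ 2.00.

L/S = 2.00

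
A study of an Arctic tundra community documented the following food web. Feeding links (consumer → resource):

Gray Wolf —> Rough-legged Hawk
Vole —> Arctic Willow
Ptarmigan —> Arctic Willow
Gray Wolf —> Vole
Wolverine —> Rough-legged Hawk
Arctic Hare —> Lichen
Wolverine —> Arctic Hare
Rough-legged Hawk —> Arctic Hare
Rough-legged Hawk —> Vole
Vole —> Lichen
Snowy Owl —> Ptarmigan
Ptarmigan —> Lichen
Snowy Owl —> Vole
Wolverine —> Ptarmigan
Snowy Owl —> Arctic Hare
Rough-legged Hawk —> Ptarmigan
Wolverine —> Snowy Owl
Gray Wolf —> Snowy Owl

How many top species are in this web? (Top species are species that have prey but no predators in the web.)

Top species (has prey, but nothing eats it): Gray Wolf, Wolverine.
Count: 2.

2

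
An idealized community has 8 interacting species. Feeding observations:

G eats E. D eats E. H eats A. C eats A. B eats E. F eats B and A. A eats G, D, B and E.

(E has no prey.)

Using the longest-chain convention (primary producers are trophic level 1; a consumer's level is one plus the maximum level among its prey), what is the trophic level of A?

E is a producer → level 1.
G eats E → level 2.
A eats G (level 2); other prey at levels: E 1, B 2, D 2 → level 3.

Trophic level 3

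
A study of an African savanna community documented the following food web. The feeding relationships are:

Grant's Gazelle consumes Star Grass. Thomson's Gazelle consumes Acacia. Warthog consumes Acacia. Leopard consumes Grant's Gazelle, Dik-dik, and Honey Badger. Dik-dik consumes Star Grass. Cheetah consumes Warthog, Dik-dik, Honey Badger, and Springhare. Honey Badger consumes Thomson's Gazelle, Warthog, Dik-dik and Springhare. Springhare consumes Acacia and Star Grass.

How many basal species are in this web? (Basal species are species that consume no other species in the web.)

Basal species (no prey listed): Star Grass, Acacia.
Count: 2.

2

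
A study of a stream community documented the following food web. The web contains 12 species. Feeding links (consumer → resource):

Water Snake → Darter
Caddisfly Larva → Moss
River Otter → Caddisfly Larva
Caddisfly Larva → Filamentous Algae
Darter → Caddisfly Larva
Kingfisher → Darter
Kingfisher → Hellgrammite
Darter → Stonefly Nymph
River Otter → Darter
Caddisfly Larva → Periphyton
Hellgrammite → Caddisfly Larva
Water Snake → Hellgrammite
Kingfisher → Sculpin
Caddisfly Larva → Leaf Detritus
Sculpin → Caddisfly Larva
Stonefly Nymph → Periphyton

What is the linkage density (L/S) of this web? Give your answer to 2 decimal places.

L/S = 1.33

There are L = 16 links among S = 12 species.
L/S = 16/12 = 1.3333 ≈ 1.33.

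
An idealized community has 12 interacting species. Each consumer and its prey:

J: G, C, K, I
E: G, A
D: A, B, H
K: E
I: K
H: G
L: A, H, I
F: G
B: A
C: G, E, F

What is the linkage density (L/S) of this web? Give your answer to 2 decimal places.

L/S = 1.67

There are L = 20 links among S = 12 species.
L/S = 20/12 = 1.6667 ≈ 1.67.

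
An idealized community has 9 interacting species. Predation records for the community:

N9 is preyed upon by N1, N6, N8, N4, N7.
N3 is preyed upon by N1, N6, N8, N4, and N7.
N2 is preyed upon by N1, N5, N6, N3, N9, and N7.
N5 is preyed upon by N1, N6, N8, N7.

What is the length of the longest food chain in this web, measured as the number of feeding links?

2 links

One longest chain: N2 → N5 → N6.
It has 3 species and 2 links.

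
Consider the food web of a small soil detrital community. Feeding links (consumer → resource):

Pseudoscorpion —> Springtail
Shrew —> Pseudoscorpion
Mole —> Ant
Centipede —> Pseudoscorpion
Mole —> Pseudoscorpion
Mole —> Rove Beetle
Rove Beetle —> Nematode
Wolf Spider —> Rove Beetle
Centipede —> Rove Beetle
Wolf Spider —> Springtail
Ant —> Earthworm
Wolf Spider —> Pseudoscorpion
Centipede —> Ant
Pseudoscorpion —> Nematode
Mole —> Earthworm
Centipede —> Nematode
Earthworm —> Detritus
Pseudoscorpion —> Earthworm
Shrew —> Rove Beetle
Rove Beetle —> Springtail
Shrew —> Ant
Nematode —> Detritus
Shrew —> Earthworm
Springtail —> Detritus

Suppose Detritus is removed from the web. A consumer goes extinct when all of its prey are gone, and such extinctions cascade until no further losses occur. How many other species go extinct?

Remove Detritus.
Round 1: Earthworm (all prey gone), Nematode (all prey gone), Springtail (all prey gone) → extinct.
Round 2: Rove Beetle (all prey gone), Ant (all prey gone), Pseudoscorpion (all prey gone) → extinct.
Round 3: Centipede (all prey gone), Mole (all prey gone), Wolf Spider (all prey gone), Shrew (all prey gone) → extinct.
No further losses. Total secondary extinctions: 10.

10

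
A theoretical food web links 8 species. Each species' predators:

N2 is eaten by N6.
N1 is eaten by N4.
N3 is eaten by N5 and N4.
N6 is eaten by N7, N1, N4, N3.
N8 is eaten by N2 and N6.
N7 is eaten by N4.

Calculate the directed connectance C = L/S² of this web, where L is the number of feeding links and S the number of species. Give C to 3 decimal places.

The web has S = 8 species and L = 11 feeding links.
C = L / S² = 11 / 64 = 0.1719 ≈ 0.172.

C = 0.172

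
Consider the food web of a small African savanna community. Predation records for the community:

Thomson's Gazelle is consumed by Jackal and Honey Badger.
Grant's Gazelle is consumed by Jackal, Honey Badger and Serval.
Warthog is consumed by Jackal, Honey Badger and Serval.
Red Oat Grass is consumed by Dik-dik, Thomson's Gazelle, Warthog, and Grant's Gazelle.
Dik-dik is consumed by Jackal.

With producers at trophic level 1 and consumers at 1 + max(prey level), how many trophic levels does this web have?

3

Producers (level 1): Red Oat Grass.
Red Oat Grass → Dik-dik → Jackal gives Jackal level 3.
No species has a prey at level 3, so no species reaches level 4.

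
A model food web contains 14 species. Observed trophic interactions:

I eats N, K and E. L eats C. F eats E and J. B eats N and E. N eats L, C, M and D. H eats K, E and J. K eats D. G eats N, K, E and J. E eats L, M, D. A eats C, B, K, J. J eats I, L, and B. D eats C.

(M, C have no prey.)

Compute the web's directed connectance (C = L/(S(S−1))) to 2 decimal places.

The web has S = 14 species and L = 31 feeding links.
C = L / (S(S−1)) = 31 / 182 = 0.1703 ≈ 0.17.

C = 0.17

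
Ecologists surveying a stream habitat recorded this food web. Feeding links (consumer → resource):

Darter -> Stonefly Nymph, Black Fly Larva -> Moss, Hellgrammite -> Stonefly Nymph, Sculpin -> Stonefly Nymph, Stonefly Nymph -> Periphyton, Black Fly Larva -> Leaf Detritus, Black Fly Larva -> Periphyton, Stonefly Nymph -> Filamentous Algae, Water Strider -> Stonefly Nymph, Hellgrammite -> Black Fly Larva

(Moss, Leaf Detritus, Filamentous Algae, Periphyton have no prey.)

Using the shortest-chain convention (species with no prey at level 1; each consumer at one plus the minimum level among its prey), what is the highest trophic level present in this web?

Basal resources (level 1): Moss, Leaf Detritus, Filamentous Algae, Periphyton.
Following each consumer down to its lowest-level prey: Filamentous Algae → Stonefly Nymph → Hellgrammite (levels 1 through 3).
All prey of Hellgrammite (Stonefly Nymph 2, Black Fly Larva 2) are at level 2 or above, so Hellgrammite is at level 1 + 2 = 3.
Every consumer has at least one prey at level 2 or below, so none exceeds level 3.

3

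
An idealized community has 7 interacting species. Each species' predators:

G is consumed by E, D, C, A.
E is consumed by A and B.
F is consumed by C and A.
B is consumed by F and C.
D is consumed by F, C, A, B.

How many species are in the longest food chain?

One longest chain: G → E → B → F → C.
It has 5 species and 4 links.

5 species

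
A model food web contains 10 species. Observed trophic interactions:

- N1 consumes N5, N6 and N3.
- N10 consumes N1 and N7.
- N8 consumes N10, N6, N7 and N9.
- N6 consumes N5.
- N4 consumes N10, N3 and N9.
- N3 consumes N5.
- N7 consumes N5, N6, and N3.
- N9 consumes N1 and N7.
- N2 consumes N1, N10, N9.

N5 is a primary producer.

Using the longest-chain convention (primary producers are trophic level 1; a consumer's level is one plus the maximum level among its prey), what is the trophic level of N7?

N5 is a producer → level 1.
N6 eats N5 → level 2.
N7 eats N6 (level 2); other prey at levels: N5 1, N3 2 → level 3.

Trophic level 3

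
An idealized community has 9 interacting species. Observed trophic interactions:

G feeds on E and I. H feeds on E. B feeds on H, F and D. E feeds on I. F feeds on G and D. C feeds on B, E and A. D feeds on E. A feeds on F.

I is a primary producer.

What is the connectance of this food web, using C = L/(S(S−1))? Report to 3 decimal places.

The web has S = 9 species and L = 14 feeding links.
C = L / (S(S−1)) = 14 / 72 = 0.1944 ≈ 0.194.

C = 0.194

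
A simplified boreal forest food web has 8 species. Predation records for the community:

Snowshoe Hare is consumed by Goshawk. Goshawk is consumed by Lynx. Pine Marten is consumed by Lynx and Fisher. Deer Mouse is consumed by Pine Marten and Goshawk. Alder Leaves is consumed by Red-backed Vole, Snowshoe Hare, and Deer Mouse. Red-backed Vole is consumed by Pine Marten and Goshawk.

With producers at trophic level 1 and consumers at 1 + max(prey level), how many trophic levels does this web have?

4

Producers (level 1): Alder Leaves.
Alder Leaves → Deer Mouse → Pine Marten → Fisher gives Fisher level 4.
No species has a prey at level 4, so no species reaches level 5.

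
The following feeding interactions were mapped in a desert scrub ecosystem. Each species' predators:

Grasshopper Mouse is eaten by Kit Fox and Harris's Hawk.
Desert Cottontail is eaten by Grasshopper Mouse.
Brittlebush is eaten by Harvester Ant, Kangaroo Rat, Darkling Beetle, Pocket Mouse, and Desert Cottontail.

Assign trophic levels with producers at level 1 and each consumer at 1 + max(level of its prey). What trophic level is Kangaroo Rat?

Trophic level 2

Brittlebush is a producer → level 1.
Kangaroo Rat eats Brittlebush → level 2.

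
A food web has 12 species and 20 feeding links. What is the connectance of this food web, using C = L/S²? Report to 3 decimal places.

The web has S = 12 species and L = 20 feeding links.
C = L / S² = 20 / 144 = 0.1389 ≈ 0.139.

C = 0.139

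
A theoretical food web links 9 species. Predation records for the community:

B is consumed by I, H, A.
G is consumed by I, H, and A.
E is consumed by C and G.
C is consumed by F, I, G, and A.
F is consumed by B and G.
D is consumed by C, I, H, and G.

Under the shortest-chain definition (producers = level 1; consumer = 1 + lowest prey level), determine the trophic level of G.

E is a producer → level 1.
G eats E → level 2.

Trophic level 2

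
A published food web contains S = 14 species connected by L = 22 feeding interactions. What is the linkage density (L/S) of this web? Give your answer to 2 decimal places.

There are L = 22 links among S = 14 species.
L/S = 22/14 = 1.5714 ≈ 1.57.

L/S = 1.57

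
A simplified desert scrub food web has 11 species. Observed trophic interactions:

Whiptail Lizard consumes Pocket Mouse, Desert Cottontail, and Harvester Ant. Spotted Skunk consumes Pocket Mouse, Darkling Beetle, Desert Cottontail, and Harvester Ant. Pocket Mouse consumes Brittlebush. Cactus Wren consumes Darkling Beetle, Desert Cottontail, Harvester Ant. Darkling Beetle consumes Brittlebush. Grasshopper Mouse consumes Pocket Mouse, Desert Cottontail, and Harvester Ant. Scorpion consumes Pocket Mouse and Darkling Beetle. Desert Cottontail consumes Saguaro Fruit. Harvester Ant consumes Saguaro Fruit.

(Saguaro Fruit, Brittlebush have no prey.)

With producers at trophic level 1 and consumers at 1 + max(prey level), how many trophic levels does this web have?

Producers (level 1): Saguaro Fruit, Brittlebush.
Brittlebush → Pocket Mouse → Spotted Skunk gives Spotted Skunk level 3.
No species has a prey at level 3, so no species reaches level 4.

3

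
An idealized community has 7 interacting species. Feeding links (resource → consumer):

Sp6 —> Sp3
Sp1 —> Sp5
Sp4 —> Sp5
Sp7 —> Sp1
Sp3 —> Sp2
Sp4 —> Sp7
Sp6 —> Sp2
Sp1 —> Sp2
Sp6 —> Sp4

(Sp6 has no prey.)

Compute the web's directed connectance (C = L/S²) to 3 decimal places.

C = 0.184

The web has S = 7 species and L = 9 feeding links.
C = L / S² = 9 / 49 = 0.1837 ≈ 0.184.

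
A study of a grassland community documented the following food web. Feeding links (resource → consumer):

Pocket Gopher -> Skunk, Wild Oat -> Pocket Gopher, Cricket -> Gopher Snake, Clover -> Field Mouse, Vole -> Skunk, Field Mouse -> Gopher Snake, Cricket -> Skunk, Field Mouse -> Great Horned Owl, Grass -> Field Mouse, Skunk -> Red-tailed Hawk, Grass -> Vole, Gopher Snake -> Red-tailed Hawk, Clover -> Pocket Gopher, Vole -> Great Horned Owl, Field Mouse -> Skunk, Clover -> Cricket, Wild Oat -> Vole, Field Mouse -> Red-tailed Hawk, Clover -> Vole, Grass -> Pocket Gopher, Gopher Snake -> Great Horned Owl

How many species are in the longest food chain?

4 species

One longest chain: Clover → Field Mouse → Gopher Snake → Great Horned Owl.
It has 4 species and 3 links.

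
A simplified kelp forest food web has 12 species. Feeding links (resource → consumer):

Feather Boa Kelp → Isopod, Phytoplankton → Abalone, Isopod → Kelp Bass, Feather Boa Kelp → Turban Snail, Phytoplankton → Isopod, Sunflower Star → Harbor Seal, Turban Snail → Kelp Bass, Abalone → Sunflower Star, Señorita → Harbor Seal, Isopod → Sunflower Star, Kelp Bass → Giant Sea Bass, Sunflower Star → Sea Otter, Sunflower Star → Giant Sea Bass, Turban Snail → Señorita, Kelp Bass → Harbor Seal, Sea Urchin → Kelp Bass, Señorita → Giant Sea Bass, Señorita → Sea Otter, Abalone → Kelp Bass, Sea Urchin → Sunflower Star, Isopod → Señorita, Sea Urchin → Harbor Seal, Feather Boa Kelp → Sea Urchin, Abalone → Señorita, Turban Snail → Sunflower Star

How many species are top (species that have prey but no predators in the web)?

3

Top species (has prey, but nothing eats it): Giant Sea Bass, Sea Otter, Harbor Seal.
Count: 3.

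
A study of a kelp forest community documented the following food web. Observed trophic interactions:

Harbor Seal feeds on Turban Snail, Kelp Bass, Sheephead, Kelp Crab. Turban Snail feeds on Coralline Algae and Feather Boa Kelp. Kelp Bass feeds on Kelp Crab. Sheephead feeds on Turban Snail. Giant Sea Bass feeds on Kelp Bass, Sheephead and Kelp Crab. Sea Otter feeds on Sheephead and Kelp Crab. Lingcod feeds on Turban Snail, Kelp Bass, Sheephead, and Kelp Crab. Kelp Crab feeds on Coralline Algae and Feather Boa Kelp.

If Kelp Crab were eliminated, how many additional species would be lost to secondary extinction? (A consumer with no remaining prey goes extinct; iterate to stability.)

Remove Kelp Crab.
Round 1: Kelp Bass (all prey gone) → extinct.
No further losses. Total secondary extinctions: 1.

1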